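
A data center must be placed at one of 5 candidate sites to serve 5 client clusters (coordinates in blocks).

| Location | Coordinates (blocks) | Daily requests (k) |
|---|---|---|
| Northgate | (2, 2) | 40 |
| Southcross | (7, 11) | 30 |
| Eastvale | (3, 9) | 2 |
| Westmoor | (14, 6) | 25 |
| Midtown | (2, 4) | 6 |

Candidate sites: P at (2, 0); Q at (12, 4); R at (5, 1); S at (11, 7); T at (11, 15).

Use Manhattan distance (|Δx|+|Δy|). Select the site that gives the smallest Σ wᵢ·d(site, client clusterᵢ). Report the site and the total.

Total weighted distance at each candidate:
  P (2, 0): total = 1054
  Q (12, 4): total = 1028
  R (5, 1): total = 926
  S (11, 7): total = 992
  T (11, 15): total = 1568
Minimum is at R with total 926 blocks.

R, total 926 blocks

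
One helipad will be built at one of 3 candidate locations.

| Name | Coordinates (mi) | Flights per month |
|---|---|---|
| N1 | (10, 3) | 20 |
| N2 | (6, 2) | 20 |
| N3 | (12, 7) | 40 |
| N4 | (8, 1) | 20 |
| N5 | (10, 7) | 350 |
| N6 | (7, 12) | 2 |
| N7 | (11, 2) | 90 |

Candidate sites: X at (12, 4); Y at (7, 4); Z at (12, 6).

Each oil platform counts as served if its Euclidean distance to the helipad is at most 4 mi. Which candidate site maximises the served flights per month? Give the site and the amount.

Coverage radius r = 4 mi; a point is covered iff (Δx)²+(Δy)² ≤ 4² = 16.
  X (12, 4): covers {N1, N3, N5, N7} → 500
  Y (7, 4): covers {N1, N2, N4} → 60
  Z (12, 6): covers {N1, N3, N5} → 410
Maximum coverage at X: 500 flights per month.

X, covering 500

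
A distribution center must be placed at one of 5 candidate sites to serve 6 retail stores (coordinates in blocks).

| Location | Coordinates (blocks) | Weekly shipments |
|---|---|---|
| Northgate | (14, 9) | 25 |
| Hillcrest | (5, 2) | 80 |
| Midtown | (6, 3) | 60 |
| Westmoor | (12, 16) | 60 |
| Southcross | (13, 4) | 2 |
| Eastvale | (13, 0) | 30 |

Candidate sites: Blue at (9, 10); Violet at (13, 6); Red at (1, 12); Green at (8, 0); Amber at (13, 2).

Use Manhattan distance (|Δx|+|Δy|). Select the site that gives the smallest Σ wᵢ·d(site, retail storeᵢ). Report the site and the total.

Total weighted distance at each candidate:
  Blue (9, 10): total = 2690
  Violet (13, 6): total = 2504
  Red (1, 12): total = 4020
  Green (8, 0): total = 2443
  Amber (13, 2): total = 2284
Minimum is at Amber with total 2284 blocks.

Amber, total 2284 blocks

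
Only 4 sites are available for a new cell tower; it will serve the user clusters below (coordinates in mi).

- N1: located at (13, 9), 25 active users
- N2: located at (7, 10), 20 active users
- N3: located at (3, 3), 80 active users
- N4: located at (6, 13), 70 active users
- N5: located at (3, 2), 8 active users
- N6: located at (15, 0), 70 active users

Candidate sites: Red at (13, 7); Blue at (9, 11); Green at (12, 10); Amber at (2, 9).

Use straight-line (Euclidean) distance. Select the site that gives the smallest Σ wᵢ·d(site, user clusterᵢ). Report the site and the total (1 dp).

Blue, total 2172.5 mi

Total weighted distance at each candidate:
  Red (13, 7): total = 2290.2
  Blue (9, 11): total = 2172.5
  Green (12, 10): total = 2344.2
  Amber (2, 9): total = 2422.9
Minimum is at Blue with total 2172.5 mi.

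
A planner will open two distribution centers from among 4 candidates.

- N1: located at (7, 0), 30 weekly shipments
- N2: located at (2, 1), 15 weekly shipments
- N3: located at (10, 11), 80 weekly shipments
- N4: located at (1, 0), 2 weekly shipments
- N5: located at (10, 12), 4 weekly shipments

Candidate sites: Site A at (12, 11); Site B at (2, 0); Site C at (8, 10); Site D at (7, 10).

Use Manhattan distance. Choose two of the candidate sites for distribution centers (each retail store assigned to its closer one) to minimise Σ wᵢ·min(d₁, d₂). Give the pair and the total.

{Site A, Site B}, total 339

Evaluate every pair (each demand assigned to the nearer of the two):
  {Site A, Site B}: total = 339
  {Site B, Site C}: total = 423
  {Site B, Site D}: total = 507
  {Site A, Site D}: total = 714
  {Site A, Site C}: total = 761
  {Site C, Site D}: total = 798
Best pair: {Site A, Site B} with total 339.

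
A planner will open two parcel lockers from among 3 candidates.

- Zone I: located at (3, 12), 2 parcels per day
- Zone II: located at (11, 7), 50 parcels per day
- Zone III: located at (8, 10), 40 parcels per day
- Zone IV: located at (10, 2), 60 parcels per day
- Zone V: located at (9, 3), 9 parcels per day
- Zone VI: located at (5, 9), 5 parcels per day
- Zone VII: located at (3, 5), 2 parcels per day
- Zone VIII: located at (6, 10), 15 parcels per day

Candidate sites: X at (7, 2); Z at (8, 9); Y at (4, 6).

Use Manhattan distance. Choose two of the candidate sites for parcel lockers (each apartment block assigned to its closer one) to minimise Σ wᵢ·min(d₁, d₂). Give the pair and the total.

Evaluate every pair (each demand assigned to the nearer of the two):
  {X, Z}: total = 587
  {Z, Y}: total = 971
  {X, Y}: total = 1055
Best pair: {X, Z} with total 587.

{X, Z}, total 587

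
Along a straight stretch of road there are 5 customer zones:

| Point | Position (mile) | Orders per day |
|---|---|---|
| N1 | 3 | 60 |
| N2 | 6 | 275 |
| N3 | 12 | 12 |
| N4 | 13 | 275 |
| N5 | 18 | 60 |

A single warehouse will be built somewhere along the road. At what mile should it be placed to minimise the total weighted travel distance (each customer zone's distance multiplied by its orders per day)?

For a sum of weighted absolute distances on a line, the optimum is the weighted median (not the mean). Total weight W = 682; half-weight = 341.
Sort by position and accumulate weight:
  mile 3 (N1, w=60) → cum 60
  mile 6 (N2, w=275) → cum 335
  mile 12 (N3, w=12) → cum 347  ≥ 341 → median here
  mile 13 (N4, w=275) → cum 622
  mile 18 (N5, w=60) → cum 682
Optimal location: mile 12.

x = 12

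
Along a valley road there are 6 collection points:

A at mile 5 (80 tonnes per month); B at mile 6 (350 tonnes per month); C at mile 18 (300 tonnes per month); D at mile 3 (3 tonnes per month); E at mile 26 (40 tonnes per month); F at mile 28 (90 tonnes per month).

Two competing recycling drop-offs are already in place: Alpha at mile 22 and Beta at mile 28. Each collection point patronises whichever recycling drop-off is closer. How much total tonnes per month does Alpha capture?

The indifferent point is the midpoint (22+28)/2 = 25; collection points left of it (closer to Alpha at 22) go to Alpha, those right go to Beta.
  D at 3 (w=3) → Alpha
  A at 5 (w=80) → Alpha
  B at 6 (w=350) → Alpha
  C at 18 (w=300) → Alpha
  E at 26 (w=40) → Beta
  F at 28 (w=90) → Beta
Alpha captures 733; Beta captures 130.

733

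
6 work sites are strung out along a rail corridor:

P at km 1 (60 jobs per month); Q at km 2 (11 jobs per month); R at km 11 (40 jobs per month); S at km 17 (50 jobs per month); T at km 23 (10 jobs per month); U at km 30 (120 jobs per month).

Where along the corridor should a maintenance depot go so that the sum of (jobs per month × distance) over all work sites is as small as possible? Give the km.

For a sum of weighted absolute distances on a line, the optimum is the weighted median (not the mean). Total weight W = 291; half-weight = 145.5.
Sort by position and accumulate weight:
  km 1 (P, w=60) → cum 60
  km 2 (Q, w=11) → cum 71
  km 11 (R, w=40) → cum 111
  km 17 (S, w=50) → cum 161  ≥ 145.5 → median here
  km 23 (T, w=10) → cum 171
  km 30 (U, w=120) → cum 291
Optimal location: km 17.

x = 17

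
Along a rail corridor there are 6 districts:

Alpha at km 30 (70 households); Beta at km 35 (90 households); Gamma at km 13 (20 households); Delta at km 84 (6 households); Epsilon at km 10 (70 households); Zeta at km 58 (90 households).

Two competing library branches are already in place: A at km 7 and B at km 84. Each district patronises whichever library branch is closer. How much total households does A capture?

The indifferent point is the midpoint (7+84)/2 = 45.5; districts left of it (closer to A at 7) go to A, those right go to B.
  Epsilon at 10 (w=70) → A
  Gamma at 13 (w=20) → A
  Alpha at 30 (w=70) → A
  Beta at 35 (w=90) → A
  Zeta at 58 (w=90) → B
  Delta at 84 (w=6) → B
A captures 250; B captures 96.

250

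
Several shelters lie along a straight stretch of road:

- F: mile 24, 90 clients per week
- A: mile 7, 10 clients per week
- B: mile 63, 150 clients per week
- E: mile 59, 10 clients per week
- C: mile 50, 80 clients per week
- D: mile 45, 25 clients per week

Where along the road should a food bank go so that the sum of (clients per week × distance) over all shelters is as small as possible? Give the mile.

x = 50

For a sum of weighted absolute distances on a line, the optimum is the weighted median (not the mean). Total weight W = 365; half-weight = 182.5.
Sort by position and accumulate weight:
  mile 7 (A, w=10) → cum 10
  mile 24 (F, w=90) → cum 100
  mile 45 (D, w=25) → cum 125
  mile 50 (C, w=80) → cum 205  ≥ 182.5 → median here
  mile 59 (E, w=10) → cum 215
  mile 63 (B, w=150) → cum 365
Optimal location: mile 50.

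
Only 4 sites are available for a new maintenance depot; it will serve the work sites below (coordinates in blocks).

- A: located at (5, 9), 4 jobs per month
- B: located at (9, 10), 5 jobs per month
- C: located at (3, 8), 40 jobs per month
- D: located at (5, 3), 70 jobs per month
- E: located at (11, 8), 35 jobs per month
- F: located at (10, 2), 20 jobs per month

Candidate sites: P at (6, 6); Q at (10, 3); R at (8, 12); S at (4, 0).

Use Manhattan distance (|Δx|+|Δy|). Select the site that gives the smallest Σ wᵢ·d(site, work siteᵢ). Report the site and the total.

Total weighted distance at each candidate:
  P (6, 6): total = 936
  Q (10, 3): total = 1144
  R (8, 12): total = 1724
  S (4, 0): total = 1440
Minimum is at P with total 936 blocks.

P, total 936 blocks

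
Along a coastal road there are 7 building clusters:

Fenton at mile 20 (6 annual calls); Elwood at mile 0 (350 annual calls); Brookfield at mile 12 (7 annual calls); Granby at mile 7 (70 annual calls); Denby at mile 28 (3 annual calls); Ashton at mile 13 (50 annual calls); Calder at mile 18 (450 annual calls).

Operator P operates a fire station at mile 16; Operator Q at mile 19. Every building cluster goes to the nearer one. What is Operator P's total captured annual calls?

477

The indifferent point is the midpoint (16+19)/2 = 17.5; building clusters left of it (closer to Operator P at 16) go to Operator P, those right go to Operator Q.
  Elwood at 0 (w=350) → Operator P
  Granby at 7 (w=70) → Operator P
  Brookfield at 12 (w=7) → Operator P
  Ashton at 13 (w=50) → Operator P
  Calder at 18 (w=450) → Operator Q
  Fenton at 20 (w=6) → Operator Q
  Denby at 28 (w=3) → Operator Q
Operator P captures 477; Operator Q captures 459.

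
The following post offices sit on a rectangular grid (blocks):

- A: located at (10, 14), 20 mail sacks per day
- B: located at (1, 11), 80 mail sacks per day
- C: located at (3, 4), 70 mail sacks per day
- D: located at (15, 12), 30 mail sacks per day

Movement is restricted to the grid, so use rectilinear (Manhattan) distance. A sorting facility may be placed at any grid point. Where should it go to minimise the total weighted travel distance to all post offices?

Manhattan distance separates: Σwᵢ(|x−xᵢ|+|y−yᵢ|) = Σwᵢ|x−xᵢ| + Σwᵢ|y−yᵢ|, so x and y are optimised independently as 1-D weighted medians.
Total weight W = 200; half = 100.
x-coordinate, sorted with cumulative weight:
  x=1 (B, w=80) cum 80
  x=3 (C, w=70) cum 150  ← median
  x=10 (A, w=20) cum 170
  x=15 (D, w=30) cum 200
⇒ x* = 3
y-coordinate, sorted with cumulative weight:
  y=4 (C, w=70) cum 70
  y=11 (B, w=80) cum 150  ← median
  y=12 (D, w=30) cum 180
  y=14 (A, w=20) cum 200
⇒ y* = 11

(3, 11)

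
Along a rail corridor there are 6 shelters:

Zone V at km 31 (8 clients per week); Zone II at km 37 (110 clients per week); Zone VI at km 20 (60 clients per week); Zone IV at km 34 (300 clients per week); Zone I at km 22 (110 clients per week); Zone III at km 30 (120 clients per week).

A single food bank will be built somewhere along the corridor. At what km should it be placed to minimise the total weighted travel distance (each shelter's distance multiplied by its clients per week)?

For a sum of weighted absolute distances on a line, the optimum is the weighted median (not the mean). Total weight W = 708; half-weight = 354.
Sort by position and accumulate weight:
  km 20 (Zone VI, w=60) → cum 60
  km 22 (Zone I, w=110) → cum 170
  km 30 (Zone III, w=120) → cum 290
  km 31 (Zone V, w=8) → cum 298
  km 34 (Zone IV, w=300) → cum 598  ≥ 354 → median here
  km 37 (Zone II, w=110) → cum 708
Optimal location: km 34.

x = 34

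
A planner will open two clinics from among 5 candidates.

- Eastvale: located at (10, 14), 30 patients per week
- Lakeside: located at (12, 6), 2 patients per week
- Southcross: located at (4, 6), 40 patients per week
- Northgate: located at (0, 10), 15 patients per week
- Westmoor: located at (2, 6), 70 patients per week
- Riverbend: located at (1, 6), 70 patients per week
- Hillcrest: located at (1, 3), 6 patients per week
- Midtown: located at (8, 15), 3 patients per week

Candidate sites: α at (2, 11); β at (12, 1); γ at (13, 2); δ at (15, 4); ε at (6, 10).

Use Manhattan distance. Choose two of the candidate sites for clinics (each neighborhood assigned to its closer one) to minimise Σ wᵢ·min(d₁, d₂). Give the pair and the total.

{α, ε}, total 1390

Evaluate every pair (each demand assigned to the nearer of the two):
  {α, ε}: total = 1390
  {α, β}: total = 1519
  {α, γ}: total = 1519
  {α, δ}: total = 1519
  {β, ε}: total = 1863
  {γ, ε}: total = 1863
  {δ, ε}: total = 1863
  {β, γ}: total = 3597
  {β, δ}: total = 3597
  {γ, δ}: total = 3597
Best pair: {α, ε} with total 1390.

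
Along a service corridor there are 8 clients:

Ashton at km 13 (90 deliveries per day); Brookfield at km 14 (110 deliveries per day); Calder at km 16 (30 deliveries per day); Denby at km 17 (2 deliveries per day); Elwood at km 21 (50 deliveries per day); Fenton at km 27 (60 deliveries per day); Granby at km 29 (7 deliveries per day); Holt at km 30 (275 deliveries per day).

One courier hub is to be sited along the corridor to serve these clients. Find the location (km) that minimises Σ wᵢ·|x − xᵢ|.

For a sum of weighted absolute distances on a line, the optimum is the weighted median (not the mean). Total weight W = 624; half-weight = 312.
Sort by position and accumulate weight:
  km 13 (Ashton, w=90) → cum 90
  km 14 (Brookfield, w=110) → cum 200
  km 16 (Calder, w=30) → cum 230
  km 17 (Denby, w=2) → cum 232
  km 21 (Elwood, w=50) → cum 282
  km 27 (Fenton, w=60) → cum 342  ≥ 312 → median here
  km 29 (Granby, w=7) → cum 349
  km 30 (Holt, w=275) → cum 624
Optimal location: km 27.

x = 27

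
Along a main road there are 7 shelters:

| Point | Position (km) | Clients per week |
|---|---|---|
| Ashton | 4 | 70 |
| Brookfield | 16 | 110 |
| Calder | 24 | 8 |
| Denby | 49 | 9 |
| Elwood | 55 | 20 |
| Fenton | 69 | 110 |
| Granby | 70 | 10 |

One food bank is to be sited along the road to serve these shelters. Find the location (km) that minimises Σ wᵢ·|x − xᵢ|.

x = 16

For a sum of weighted absolute distances on a line, the optimum is the weighted median (not the mean). Total weight W = 337; half-weight = 168.5.
Sort by position and accumulate weight:
  km 4 (Ashton, w=70) → cum 70
  km 16 (Brookfield, w=110) → cum 180  ≥ 168.5 → median here
  km 24 (Calder, w=8) → cum 188
  km 49 (Denby, w=9) → cum 197
  km 55 (Elwood, w=20) → cum 217
  km 69 (Fenton, w=110) → cum 327
  km 70 (Granby, w=10) → cum 337
Optimal location: km 16.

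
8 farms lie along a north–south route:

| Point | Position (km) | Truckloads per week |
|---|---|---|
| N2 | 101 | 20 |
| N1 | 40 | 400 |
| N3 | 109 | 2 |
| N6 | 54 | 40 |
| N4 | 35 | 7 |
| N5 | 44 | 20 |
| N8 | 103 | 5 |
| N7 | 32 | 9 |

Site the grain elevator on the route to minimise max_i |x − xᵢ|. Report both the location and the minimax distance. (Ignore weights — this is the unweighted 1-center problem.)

location 70.5, max distance 38.5

The 1-center on a line is the midpoint of the two extreme points: leftmost at 32, rightmost at 109.
Optimal location = (32 + 109)/2 = 70.5; maximum distance = (109 − 32)/2 = 38.5.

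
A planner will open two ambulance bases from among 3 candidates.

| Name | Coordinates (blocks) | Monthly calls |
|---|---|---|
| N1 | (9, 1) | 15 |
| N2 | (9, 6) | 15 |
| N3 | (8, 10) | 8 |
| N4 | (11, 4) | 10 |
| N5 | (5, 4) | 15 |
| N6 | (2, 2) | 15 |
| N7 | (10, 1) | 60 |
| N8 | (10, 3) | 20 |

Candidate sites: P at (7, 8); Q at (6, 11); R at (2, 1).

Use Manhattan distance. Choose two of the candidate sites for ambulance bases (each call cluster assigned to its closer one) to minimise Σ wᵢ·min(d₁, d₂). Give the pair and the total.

{P, R}, total 1014

Evaluate every pair (each demand assigned to the nearer of the two):
  {P, R}: total = 1014
  {Q, R}: total = 1154
  {P, Q}: total = 1314
Best pair: {P, R} with total 1014.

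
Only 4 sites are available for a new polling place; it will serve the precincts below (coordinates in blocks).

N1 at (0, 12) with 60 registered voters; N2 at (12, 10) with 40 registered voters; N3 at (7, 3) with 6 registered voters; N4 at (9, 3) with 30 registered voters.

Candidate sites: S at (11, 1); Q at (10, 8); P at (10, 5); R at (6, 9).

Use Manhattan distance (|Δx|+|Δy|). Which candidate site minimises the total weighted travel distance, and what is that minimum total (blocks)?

Total weighted distance at each candidate:
  S (11, 1): total = 1876
  Q (10, 8): total = 1228
  P (10, 5): total = 1420
  R (6, 9): total = 1132
Minimum is at R with total 1132 blocks.

R, total 1132 blocks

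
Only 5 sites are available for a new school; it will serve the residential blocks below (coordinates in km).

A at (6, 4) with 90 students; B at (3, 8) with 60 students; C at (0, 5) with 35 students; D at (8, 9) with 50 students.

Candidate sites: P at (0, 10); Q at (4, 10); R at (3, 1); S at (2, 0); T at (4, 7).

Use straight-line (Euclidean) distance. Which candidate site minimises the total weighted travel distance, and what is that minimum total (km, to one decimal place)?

T, total 789.5 km

Total weighted distance at each candidate:
  P (0, 10): total = 1558.1
  Q (4, 10): total = 1133.6
  R (3, 1): total = 1448.5
  S (2, 0): total = 1722.2
  T (4, 7): total = 789.5
Minimum is at T with total 789.5 km.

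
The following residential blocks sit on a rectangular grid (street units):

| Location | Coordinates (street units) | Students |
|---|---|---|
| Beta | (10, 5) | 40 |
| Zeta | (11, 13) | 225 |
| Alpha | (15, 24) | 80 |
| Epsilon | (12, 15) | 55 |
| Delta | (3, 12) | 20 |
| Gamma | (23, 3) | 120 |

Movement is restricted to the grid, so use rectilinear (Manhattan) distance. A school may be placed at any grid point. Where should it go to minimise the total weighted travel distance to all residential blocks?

(11, 13)

Manhattan distance separates: Σwᵢ(|x−xᵢ|+|y−yᵢ|) = Σwᵢ|x−xᵢ| + Σwᵢ|y−yᵢ|, so x and y are optimised independently as 1-D weighted medians.
Total weight W = 540; half = 270.
x-coordinate, sorted with cumulative weight:
  x=3 (Delta, w=20) cum 20
  x=10 (Beta, w=40) cum 60
  x=11 (Zeta, w=225) cum 285  ← median
  x=12 (Epsilon, w=55) cum 340
  x=15 (Alpha, w=80) cum 420
  x=23 (Gamma, w=120) cum 540
⇒ x* = 11
y-coordinate, sorted with cumulative weight:
  y=3 (Gamma, w=120) cum 120
  y=5 (Beta, w=40) cum 160
  y=12 (Delta, w=20) cum 180
  y=13 (Zeta, w=225) cum 405  ← median
  y=15 (Epsilon, w=55) cum 460
  y=24 (Alpha, w=80) cum 540
⇒ y* = 13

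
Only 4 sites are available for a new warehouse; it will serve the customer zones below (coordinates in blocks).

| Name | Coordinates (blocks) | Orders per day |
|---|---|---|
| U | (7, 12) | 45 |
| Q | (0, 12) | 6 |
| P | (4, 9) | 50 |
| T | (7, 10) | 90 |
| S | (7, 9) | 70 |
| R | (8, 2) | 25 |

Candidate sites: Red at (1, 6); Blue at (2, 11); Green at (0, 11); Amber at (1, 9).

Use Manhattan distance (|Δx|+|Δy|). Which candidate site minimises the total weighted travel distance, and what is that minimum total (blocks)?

Blue, total 1893 blocks

Total weighted distance at each candidate:
  Red (1, 6): total = 2687
  Blue (2, 11): total = 1893
  Green (0, 11): total = 2441
  Amber (1, 9): total = 1979
Minimum is at Blue with total 1893 blocks.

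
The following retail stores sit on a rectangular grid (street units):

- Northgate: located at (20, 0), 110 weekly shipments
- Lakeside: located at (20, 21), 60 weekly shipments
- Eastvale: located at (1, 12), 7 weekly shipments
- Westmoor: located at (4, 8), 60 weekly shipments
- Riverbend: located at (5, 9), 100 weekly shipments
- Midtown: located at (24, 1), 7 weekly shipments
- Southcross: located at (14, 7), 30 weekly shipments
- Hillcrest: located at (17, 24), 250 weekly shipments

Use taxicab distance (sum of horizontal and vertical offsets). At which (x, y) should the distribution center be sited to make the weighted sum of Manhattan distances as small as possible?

Manhattan distance separates: Σwᵢ(|x−xᵢ|+|y−yᵢ|) = Σwᵢ|x−xᵢ| + Σwᵢ|y−yᵢ|, so x and y are optimised independently as 1-D weighted medians.
Total weight W = 624; half = 312.
x-coordinate, sorted with cumulative weight:
  x=1 (Eastvale, w=7) cum 7
  x=4 (Westmoor, w=60) cum 67
  x=5 (Riverbend, w=100) cum 167
  x=14 (Southcross, w=30) cum 197
  x=17 (Hillcrest, w=250) cum 447  ← median
  x=20 (Northgate, w=110) cum 557
  x=20 (Lakeside, w=60) cum 617
  x=24 (Midtown, w=7) cum 624
⇒ x* = 17
y-coordinate, sorted with cumulative weight:
  y=0 (Northgate, w=110) cum 110
  y=1 (Midtown, w=7) cum 117
  y=7 (Southcross, w=30) cum 147
  y=8 (Westmoor, w=60) cum 207
  y=9 (Riverbend, w=100) cum 307
  y=12 (Eastvale, w=7) cum 314  ← median
  y=21 (Lakeside, w=60) cum 374
  y=24 (Hillcrest, w=250) cum 624
⇒ y* = 12

(17, 12)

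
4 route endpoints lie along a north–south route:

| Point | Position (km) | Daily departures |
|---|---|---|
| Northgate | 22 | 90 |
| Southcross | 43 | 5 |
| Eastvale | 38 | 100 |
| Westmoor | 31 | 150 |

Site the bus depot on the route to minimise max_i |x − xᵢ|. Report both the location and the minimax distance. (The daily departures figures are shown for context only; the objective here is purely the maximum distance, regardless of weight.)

The 1-center on a line is the midpoint of the two extreme points: leftmost at 22, rightmost at 43.
Optimal location = (22 + 43)/2 = 32.5; maximum distance = (43 − 22)/2 = 10.5.

location 32.5, max distance 10.5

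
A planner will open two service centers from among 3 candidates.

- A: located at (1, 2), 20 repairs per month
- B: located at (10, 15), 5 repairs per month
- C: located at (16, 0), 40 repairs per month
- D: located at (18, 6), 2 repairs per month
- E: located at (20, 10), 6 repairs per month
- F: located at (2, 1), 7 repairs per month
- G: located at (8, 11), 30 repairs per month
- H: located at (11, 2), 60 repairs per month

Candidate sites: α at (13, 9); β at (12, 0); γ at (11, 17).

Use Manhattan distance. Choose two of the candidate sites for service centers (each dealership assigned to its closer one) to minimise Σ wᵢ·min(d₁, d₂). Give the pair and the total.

Evaluate every pair (each demand assigned to the nearer of the two):
  {α, β}: total = 996
  {β, γ}: total = 1082
  {α, γ}: total = 1822
Best pair: {α, β} with total 996.

{α, β}, total 996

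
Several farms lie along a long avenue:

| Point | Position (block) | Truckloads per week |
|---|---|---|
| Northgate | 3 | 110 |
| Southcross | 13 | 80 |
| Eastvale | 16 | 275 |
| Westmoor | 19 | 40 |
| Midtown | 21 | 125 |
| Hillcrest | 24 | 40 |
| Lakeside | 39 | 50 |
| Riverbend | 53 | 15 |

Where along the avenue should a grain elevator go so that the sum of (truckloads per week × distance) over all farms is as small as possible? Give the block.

x = 16

For a sum of weighted absolute distances on a line, the optimum is the weighted median (not the mean). Total weight W = 735; half-weight = 367.5.
Sort by position and accumulate weight:
  block 3 (Northgate, w=110) → cum 110
  block 13 (Southcross, w=80) → cum 190
  block 16 (Eastvale, w=275) → cum 465  ≥ 367.5 → median here
  block 19 (Westmoor, w=40) → cum 505
  block 21 (Midtown, w=125) → cum 630
  block 24 (Hillcrest, w=40) → cum 670
  block 39 (Lakeside, w=50) → cum 720
  block 53 (Riverbend, w=15) → cum 735
Optimal location: block 16.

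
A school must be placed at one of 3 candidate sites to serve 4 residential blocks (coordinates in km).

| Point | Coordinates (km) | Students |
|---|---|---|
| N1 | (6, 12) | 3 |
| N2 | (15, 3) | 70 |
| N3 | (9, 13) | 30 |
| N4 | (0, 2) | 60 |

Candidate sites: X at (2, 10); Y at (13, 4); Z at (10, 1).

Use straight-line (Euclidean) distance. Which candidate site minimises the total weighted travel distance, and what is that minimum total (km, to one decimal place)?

Total weighted distance at each candidate:
  X (2, 10): total = 1770.2
  Y (13, 4): total = 1273.1
  Z (10, 1): total = 1376.3
Minimum is at Y with total 1273.1 km.

Y, total 1273.1 km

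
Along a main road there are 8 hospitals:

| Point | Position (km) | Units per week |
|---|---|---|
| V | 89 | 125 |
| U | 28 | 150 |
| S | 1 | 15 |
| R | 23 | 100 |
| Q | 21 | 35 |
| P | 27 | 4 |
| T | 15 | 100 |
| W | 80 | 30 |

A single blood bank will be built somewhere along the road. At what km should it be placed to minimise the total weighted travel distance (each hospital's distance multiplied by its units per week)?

For a sum of weighted absolute distances on a line, the optimum is the weighted median (not the mean). Total weight W = 559; half-weight = 279.5.
Sort by position and accumulate weight:
  km 1 (S, w=15) → cum 15
  km 15 (T, w=100) → cum 115
  km 21 (Q, w=35) → cum 150
  km 23 (R, w=100) → cum 250
  km 27 (P, w=4) → cum 254
  km 28 (U, w=150) → cum 404  ≥ 279.5 → median here
  km 80 (W, w=30) → cum 434
  km 89 (V, w=125) → cum 559
Optimal location: km 28.

x = 28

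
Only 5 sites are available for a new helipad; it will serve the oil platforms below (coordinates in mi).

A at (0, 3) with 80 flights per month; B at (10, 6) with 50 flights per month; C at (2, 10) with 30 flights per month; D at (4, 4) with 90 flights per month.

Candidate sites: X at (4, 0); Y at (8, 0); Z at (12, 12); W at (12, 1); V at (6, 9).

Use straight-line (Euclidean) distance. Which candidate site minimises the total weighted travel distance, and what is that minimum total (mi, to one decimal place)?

X, total 1490.2 mi

Total weighted distance at each candidate:
  X (4, 0): total = 1490.2
  Y (8, 0): total = 1858.7
  Z (12, 12): total = 2840.4
  W (12, 1): total = 2415.1
  V (6, 9): total = 1537.2
Minimum is at X with total 1490.2 mi.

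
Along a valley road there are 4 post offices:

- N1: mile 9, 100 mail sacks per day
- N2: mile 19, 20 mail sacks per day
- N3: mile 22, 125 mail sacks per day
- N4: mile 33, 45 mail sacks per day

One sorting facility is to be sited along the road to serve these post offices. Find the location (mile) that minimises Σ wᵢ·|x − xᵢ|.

x = 22

For a sum of weighted absolute distances on a line, the optimum is the weighted median (not the mean). Total weight W = 290; half-weight = 145.
Sort by position and accumulate weight:
  mile 9 (N1, w=100) → cum 100
  mile 19 (N2, w=20) → cum 120
  mile 22 (N3, w=125) → cum 245  ≥ 145 → median here
  mile 33 (N4, w=45) → cum 290
Optimal location: mile 22.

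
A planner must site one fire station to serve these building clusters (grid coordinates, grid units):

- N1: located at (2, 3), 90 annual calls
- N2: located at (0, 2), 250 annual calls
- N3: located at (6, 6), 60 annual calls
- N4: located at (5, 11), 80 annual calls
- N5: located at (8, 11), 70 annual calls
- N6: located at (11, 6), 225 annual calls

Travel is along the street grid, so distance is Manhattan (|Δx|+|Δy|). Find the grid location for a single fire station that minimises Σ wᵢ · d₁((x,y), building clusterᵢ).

Manhattan distance separates: Σwᵢ(|x−xᵢ|+|y−yᵢ|) = Σwᵢ|x−xᵢ| + Σwᵢ|y−yᵢ|, so x and y are optimised independently as 1-D weighted medians.
Total weight W = 775; half = 387.5.
x-coordinate, sorted with cumulative weight:
  x=0 (N2, w=250) cum 250
  x=2 (N1, w=90) cum 340
  x=5 (N4, w=80) cum 420  ← median
  x=6 (N3, w=60) cum 480
  x=8 (N5, w=70) cum 550
  x=11 (N6, w=225) cum 775
⇒ x* = 5
y-coordinate, sorted with cumulative weight:
  y=2 (N2, w=250) cum 250
  y=3 (N1, w=90) cum 340
  y=6 (N3, w=60) cum 400  ← median
  y=6 (N6, w=225) cum 625
  y=11 (N4, w=80) cum 705
  y=11 (N5, w=70) cum 775
⇒ y* = 6

(5, 6)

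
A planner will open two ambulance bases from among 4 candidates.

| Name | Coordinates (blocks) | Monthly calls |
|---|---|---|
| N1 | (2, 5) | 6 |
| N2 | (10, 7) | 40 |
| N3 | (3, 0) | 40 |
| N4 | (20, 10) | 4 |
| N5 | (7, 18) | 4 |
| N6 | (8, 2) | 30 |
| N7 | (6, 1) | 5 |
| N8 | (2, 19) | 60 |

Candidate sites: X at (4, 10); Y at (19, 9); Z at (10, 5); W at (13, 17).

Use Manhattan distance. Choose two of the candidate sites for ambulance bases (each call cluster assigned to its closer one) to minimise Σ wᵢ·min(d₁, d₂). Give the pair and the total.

{X, Z}, total 1516

Evaluate every pair (each demand assigned to the nearer of the two):
  {X, Z}: total = 1516
  {Z, W}: total = 1662
  {X, Y}: total = 1969
  {X, W}: total = 2001
  {Y, Z}: total = 2190
  {Y, W}: total = 3027
Best pair: {X, Z} with total 1516.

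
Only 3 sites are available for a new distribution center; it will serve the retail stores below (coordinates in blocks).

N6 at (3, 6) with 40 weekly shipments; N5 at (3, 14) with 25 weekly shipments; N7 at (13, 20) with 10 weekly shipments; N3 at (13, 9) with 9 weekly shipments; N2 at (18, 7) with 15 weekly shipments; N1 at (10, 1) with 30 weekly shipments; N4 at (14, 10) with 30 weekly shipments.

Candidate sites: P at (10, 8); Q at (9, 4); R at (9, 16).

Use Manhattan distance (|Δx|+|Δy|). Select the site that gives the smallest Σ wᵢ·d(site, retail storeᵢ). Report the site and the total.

P, total 1396 blocks

Total weighted distance at each candidate:
  P (10, 8): total = 1396
  Q (9, 4): total = 1631
  R (9, 16): total = 2099
Minimum is at P with total 1396 blocks.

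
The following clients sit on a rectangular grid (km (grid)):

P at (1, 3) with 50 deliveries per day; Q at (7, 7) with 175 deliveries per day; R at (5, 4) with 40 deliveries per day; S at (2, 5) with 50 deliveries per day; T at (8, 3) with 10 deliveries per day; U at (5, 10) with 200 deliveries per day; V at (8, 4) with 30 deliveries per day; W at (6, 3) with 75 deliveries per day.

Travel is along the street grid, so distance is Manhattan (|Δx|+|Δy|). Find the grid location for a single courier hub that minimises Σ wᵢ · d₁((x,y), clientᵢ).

(5, 7)

Manhattan distance separates: Σwᵢ(|x−xᵢ|+|y−yᵢ|) = Σwᵢ|x−xᵢ| + Σwᵢ|y−yᵢ|, so x and y are optimised independently as 1-D weighted medians.
Total weight W = 630; half = 315.
x-coordinate, sorted with cumulative weight:
  x=1 (P, w=50) cum 50
  x=2 (S, w=50) cum 100
  x=5 (R, w=40) cum 140
  x=5 (U, w=200) cum 340  ← median
  x=6 (W, w=75) cum 415
  x=7 (Q, w=175) cum 590
  x=8 (T, w=10) cum 600
  x=8 (V, w=30) cum 630
⇒ x* = 5
y-coordinate, sorted with cumulative weight:
  y=3 (P, w=50) cum 50
  y=3 (T, w=10) cum 60
  y=3 (W, w=75) cum 135
  y=4 (R, w=40) cum 175
  y=4 (V, w=30) cum 205
  y=5 (S, w=50) cum 255
  y=7 (Q, w=175) cum 430  ← median
  y=10 (U, w=200) cum 630
⇒ y* = 7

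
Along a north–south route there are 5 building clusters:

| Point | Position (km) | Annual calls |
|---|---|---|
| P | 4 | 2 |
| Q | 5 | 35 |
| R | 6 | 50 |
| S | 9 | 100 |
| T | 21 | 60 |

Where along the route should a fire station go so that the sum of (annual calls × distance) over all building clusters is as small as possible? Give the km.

For a sum of weighted absolute distances on a line, the optimum is the weighted median (not the mean). Total weight W = 247; half-weight = 123.5.
Sort by position and accumulate weight:
  km 4 (P, w=2) → cum 2
  km 5 (Q, w=35) → cum 37
  km 6 (R, w=50) → cum 87
  km 9 (S, w=100) → cum 187  ≥ 123.5 → median here
  km 21 (T, w=60) → cum 247
Optimal location: km 9.

x = 9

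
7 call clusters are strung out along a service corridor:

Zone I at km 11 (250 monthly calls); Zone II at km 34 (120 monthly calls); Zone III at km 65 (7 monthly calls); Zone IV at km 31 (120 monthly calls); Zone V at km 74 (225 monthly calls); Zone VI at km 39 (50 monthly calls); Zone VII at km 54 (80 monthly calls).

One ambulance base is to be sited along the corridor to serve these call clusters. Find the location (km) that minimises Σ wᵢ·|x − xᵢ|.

x = 34

For a sum of weighted absolute distances on a line, the optimum is the weighted median (not the mean). Total weight W = 852; half-weight = 426.
Sort by position and accumulate weight:
  km 11 (Zone I, w=250) → cum 250
  km 31 (Zone IV, w=120) → cum 370
  km 34 (Zone II, w=120) → cum 490  ≥ 426 → median here
  km 39 (Zone VI, w=50) → cum 540
  km 54 (Zone VII, w=80) → cum 620
  km 65 (Zone III, w=7) → cum 627
  km 74 (Zone V, w=225) → cum 852
Optimal location: km 34.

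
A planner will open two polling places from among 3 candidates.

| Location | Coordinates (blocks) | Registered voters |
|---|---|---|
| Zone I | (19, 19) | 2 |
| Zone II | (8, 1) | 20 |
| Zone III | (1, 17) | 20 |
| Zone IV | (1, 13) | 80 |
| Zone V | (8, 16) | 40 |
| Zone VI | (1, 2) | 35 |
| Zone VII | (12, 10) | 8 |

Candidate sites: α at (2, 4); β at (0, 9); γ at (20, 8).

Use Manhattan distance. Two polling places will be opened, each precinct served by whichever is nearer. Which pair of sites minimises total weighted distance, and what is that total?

Evaluate every pair (each demand assigned to the nearer of the two):
  {α, β}: total = 1627
  {β, γ}: total = 1884
  {α, γ}: total = 2189
Best pair: {α, β} with total 1627.

{α, β}, total 1627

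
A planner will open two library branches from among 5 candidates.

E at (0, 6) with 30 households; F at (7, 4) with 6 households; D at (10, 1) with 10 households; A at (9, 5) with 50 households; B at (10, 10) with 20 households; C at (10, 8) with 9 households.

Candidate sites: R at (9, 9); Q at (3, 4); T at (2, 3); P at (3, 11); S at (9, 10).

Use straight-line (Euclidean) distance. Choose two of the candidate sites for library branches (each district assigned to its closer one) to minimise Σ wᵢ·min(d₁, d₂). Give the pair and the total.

{R, Q}, total 449.3

Evaluate every pair (each demand assigned to the nearer of the two):
  {R, Q}: total = 449.3
  {R, T}: total = 460.4
  {Q, S}: total = 498.4
  {T, S}: total = 511.3
  {R, P}: total = 528.9
  {P, S}: total = 593.6
  {R, S}: total = 630.3
  {Q, P}: total = 722.4
  {Q, T}: total = 769.4
  {T, P}: total = 795.2
Best pair: {R, Q} with total 449.3.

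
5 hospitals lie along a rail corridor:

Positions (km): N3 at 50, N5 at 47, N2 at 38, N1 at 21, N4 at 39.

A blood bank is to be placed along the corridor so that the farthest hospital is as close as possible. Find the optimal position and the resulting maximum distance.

location 35.5, max distance 14.5

The 1-center on a line is the midpoint of the two extreme points: leftmost at 21, rightmost at 50.
Optimal location = (21 + 50)/2 = 35.5; maximum distance = (50 − 21)/2 = 14.5.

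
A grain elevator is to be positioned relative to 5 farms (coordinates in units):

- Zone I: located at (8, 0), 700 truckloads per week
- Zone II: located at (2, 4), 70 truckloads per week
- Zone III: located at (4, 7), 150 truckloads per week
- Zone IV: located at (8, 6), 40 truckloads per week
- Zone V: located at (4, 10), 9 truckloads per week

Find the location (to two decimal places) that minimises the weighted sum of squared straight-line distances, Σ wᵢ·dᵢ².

The minimiser of Σwᵢ‖p−pᵢ‖² is the weighted centroid p* = (Σwᵢpᵢ)/(Σwᵢ).
Σwᵢ = 969.
Σwᵢxᵢ = 700·8 + 70·2 + 150·4 + 40·8 + 9·4 = 6696.
Σwᵢyᵢ = 700·0 + 70·4 + 150·7 + 40·6 + 9·10 = 1660.
x* = 6696/969 = 6.91, y* = 1660/969 = 1.71.

(6.91, 1.71)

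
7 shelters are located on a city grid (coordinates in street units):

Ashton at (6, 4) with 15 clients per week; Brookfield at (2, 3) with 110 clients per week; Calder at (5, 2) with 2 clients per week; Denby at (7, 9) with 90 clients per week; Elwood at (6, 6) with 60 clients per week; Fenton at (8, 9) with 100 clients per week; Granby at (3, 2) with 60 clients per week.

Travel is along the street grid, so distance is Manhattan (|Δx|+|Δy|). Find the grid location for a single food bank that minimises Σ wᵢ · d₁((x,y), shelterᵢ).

Manhattan distance separates: Σwᵢ(|x−xᵢ|+|y−yᵢ|) = Σwᵢ|x−xᵢ| + Σwᵢ|y−yᵢ|, so x and y are optimised independently as 1-D weighted medians.
Total weight W = 437; half = 218.5.
x-coordinate, sorted with cumulative weight:
  x=2 (Brookfield, w=110) cum 110
  x=3 (Granby, w=60) cum 170
  x=5 (Calder, w=2) cum 172
  x=6 (Ashton, w=15) cum 187
  x=6 (Elwood, w=60) cum 247  ← median
  x=7 (Denby, w=90) cum 337
  x=8 (Fenton, w=100) cum 437
⇒ x* = 6
y-coordinate, sorted with cumulative weight:
  y=2 (Calder, w=2) cum 2
  y=2 (Granby, w=60) cum 62
  y=3 (Brookfield, w=110) cum 172
  y=4 (Ashton, w=15) cum 187
  y=6 (Elwood, w=60) cum 247  ← median
  y=9 (Denby, w=90) cum 337
  y=9 (Fenton, w=100) cum 437
⇒ y* = 6

(6, 6)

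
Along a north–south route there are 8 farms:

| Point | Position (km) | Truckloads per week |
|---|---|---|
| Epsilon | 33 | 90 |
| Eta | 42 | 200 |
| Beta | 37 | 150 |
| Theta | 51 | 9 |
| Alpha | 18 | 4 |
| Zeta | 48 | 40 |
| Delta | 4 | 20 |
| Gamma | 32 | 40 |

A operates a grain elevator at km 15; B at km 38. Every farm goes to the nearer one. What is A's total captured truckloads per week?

The indifferent point is the midpoint (15+38)/2 = 26.5; farms left of it (closer to A at 15) go to A, those right go to B.
  Delta at 4 (w=20) → A
  Alpha at 18 (w=4) → A
  Gamma at 32 (w=40) → B
  Epsilon at 33 (w=90) → B
  Beta at 37 (w=150) → B
  Eta at 42 (w=200) → B
  Zeta at 48 (w=40) → B
  Theta at 51 (w=9) → B
A captures 24; B captures 529.

24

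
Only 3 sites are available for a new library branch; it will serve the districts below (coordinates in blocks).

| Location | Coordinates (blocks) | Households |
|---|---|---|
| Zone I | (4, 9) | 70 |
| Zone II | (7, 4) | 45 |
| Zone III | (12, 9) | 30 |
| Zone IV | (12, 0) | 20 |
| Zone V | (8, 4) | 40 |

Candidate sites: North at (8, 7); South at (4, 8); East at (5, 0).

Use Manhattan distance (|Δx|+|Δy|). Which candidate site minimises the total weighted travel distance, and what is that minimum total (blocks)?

Total weighted distance at each candidate:
  North (8, 7): total = 1120
  South (4, 8): total = 1295
  East (5, 0): total = 1870
Minimum is at North with total 1120 blocks.

North, total 1120 blocks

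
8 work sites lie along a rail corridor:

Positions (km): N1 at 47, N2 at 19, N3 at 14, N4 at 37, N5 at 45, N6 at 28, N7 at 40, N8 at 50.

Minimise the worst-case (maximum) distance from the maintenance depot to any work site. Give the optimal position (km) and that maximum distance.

location 32, max distance 18

The 1-center on a line is the midpoint of the two extreme points: leftmost at 14, rightmost at 50.
Optimal location = (14 + 50)/2 = 32; maximum distance = (50 − 14)/2 = 18.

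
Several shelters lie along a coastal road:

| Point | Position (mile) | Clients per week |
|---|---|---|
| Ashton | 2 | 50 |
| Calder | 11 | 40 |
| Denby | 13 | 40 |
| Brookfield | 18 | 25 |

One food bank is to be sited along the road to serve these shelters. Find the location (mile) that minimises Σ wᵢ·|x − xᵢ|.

For a sum of weighted absolute distances on a line, the optimum is the weighted median (not the mean). Total weight W = 155; half-weight = 77.5.
Sort by position and accumulate weight:
  mile 2 (Ashton, w=50) → cum 50
  mile 11 (Calder, w=40) → cum 90  ≥ 77.5 → median here
  mile 13 (Denby, w=40) → cum 130
  mile 18 (Brookfield, w=25) → cum 155
Optimal location: mile 11.

x = 11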